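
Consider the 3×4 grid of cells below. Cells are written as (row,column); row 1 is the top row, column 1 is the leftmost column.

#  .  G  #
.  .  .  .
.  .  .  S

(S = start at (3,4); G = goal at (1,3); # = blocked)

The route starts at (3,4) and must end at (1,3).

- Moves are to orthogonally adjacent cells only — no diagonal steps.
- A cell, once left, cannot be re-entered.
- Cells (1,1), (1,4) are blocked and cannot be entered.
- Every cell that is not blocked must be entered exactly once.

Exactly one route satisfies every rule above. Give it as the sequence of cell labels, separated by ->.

Need to visit all 10 open cells exactly once, starting at (3,4) and ending at (1,3).
Cell (1,2) has only two open neighbours ((2,2) and (1,3)), so the path must pass straight through it: one of those is the cell it's entered from and the other is where it exits.
Route from (3,4): up to (2,4), left to (2,3), down to (3,3), 2× left (reaching (3,1)), up to (2,1), right to (2,2), up to (1,2), right to (1,3) — 9 moves in all.
Check: all 10 open cells covered.

(3,4) -> (2,4) -> (2,3) -> (3,3) -> (3,2) -> (3,1) -> (2,1) -> (2,2) -> (1,2) -> (1,3)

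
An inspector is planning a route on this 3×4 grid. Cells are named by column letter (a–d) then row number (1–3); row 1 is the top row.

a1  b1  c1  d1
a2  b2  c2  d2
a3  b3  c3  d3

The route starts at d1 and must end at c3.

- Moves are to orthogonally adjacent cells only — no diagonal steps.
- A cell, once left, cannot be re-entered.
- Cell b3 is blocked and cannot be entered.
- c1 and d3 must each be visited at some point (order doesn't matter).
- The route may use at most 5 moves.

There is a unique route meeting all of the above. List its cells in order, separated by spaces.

d1 c1 c2 d2 d3 c3

Any route must reach c1 and d3 and still end at c3 within 5 moves, so the order of the required stops is forced.
Route from d1: left to c1, down to c2, right to d2, down to d3, left to c3 — 5 moves in all.
Check: all required cells visited; 5 ≤ 5 moves.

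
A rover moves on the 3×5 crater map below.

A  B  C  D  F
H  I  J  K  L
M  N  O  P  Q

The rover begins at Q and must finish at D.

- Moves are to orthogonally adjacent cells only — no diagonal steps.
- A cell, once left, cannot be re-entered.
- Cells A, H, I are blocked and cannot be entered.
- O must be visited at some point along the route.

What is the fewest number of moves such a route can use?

Any route passes through O somewhere between Q and D. Summing Manhattan distances along the two legs (Q → O → D) gives a lower bound of 2 + 3 = 5 moves.
A route of 5 moves achieves this: Q → P → O → J → C → D.
Since 5 matches the lower bound, it is optimal.

5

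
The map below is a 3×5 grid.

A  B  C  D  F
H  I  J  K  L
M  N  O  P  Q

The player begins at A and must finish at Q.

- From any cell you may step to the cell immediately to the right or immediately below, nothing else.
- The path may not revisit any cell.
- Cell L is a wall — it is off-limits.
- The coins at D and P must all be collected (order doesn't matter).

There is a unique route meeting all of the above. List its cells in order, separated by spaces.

A B C D K P Q

Moves only go right or down, so the column and row indices never decrease.
Route from A: 3× right (reaching D), 2× down (reaching P), right to Q — 6 moves in all.
Check: all required cells visited.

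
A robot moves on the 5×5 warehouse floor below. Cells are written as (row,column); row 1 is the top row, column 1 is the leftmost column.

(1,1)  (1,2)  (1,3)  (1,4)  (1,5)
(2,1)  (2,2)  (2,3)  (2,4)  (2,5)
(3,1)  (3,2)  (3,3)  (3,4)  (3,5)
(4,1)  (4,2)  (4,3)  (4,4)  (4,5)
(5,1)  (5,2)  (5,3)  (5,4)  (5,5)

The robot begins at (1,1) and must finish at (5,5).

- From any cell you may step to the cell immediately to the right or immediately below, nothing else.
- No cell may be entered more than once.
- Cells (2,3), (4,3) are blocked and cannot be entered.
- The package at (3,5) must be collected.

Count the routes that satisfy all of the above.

A right/down-only route from (1,1) to (5,5) makes exactly 4 down-moves and 4 right-moves in some order.
With no other constraints that would be C(8,4) = 70 routes.
Split at (3,5) and multiply the segment counts (each segment already excludes blocked cells): (1,1)→(3,5): 6; (3,5)→(5,5): 1; product = 6.
That gives 6 routes.

6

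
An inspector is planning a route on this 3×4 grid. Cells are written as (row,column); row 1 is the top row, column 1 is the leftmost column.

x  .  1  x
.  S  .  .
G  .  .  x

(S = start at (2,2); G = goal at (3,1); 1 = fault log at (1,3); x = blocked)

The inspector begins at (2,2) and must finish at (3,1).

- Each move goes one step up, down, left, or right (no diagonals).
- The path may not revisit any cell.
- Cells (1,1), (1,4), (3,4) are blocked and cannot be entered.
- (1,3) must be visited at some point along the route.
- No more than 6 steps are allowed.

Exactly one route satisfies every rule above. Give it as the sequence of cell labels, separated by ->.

(2,2) -> (1,2) -> (1,3) -> (2,3) -> (3,3) -> (3,2) -> (3,1)

Any route must reach (1,3) and still end at (3,1) within 6 moves, so the order of the required stops is forced.
Route from (2,2): up to (1,2), right to (1,3), 2× down (reaching (3,3)), 2× left (reaching (3,1)) — 6 moves in all.
Check: all required cells visited; 6 ≤ 6 moves.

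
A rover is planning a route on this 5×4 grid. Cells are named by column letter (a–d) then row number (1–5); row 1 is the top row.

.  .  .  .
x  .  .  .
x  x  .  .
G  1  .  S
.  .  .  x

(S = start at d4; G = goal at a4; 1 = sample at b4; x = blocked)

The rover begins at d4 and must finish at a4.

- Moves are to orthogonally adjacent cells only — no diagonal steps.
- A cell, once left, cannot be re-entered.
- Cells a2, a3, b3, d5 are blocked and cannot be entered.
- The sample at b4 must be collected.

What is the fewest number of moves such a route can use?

Any route passes through b4 somewhere between d4 and a4. Summing Manhattan distances along the two legs (d4 → b4 → a4) gives a lower bound of 2 + 1 = 3 moves.
A route of 3 moves achieves this: d4 → c4 → b4 → a4.
Since 3 matches the lower bound, it is optimal.

3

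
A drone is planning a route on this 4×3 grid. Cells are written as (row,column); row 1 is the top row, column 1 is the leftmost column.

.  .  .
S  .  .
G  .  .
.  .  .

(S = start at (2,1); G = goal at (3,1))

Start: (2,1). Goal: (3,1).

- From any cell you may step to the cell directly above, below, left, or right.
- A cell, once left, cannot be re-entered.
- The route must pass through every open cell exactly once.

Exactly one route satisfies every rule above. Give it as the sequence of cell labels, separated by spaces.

Need to visit all 12 open cells exactly once, starting at (2,1) and ending at (3,1).
Cell (1,1) has only two open neighbours ((2,1) and (1,2)), so the path must pass straight through it: one of those is the cell it's entered from and the other is where it exits.
Route from (2,1): up to (1,1), 2× right (reaching (1,3)), down to (2,3), left to (2,2), down to (3,2), right to (3,3), down to (4,3), 2× left (reaching (4,1)), up to (3,1) — 11 moves in all.
Check: all 12 open cells covered.

(2,1) (1,1) (1,2) (1,3) (2,3) (2,2) (3,2) (3,3) (4,3) (4,2) (4,1) (3,1)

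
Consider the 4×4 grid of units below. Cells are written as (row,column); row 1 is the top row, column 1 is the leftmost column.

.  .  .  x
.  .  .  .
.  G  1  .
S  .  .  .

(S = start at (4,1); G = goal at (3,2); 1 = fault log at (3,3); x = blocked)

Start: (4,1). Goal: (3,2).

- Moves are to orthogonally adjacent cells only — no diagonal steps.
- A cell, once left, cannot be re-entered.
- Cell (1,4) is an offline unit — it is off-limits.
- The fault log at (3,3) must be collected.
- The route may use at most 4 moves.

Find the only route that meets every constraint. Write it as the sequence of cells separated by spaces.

Any route must reach (3,3) and still end at (3,2) within 4 moves, so the order of the required stops is forced.
Route from (4,1): right 2 to (4,3), up 1 to (3,3), left 1 to (3,2) — 4 moves in all.
Check: all required cells visited; 4 ≤ 4 moves.

(4,1) (4,2) (4,3) (3,3) (3,2)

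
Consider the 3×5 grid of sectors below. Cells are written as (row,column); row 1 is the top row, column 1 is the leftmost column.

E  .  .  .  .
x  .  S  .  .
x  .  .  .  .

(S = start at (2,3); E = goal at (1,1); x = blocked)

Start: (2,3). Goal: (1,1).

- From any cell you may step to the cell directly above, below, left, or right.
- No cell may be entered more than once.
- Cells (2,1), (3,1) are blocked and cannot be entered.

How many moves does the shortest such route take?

3

The Manhattan distance from (2,3) to (1,1) is |2−1| + |3−1| = 3, so at least 3 moves are needed.
A route of 3 moves achieves this: (2,3) → (1,3) → (1,2) → (1,1).
Since 3 matches the lower bound, it is optimal.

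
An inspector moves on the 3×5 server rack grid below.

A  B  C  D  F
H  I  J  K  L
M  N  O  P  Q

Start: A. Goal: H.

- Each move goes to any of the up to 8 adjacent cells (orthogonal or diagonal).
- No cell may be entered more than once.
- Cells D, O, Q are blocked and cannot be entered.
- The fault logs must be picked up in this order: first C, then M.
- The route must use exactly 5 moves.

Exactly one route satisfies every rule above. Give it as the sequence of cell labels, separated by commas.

The waypoints must appear in the order C, M, with no cell reused.
Route from A: right 2 to C, down-left 2 to M, up 1 to H — 5 moves in all.
Check: order respected (C at step 2, M at step 4); 5 moves as required.

A, B, C, I, M, H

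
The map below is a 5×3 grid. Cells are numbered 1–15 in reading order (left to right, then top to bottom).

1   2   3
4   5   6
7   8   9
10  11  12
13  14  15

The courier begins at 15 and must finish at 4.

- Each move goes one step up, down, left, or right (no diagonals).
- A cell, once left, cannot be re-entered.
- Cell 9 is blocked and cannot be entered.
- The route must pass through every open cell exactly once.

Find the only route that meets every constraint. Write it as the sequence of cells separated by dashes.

Need to visit all 14 open cells exactly once, starting at 15 and ending at 4.
Cell 1 has only two open neighbours (4 and 2), so the path must pass straight through it: one of those is the cell it's entered from and the other is where it exits.
Route from 15: up 1 to 12, left 1 to 11, down 1 to 14, left 1 to 13, up 2 to 7, right 1 to 8, up 1 to 5, right 1 to 6, up 1 to 3, left 2 to 1, down 1 to 4 — 13 moves in all.
Check: all 14 open cells covered.

15 - 12 - 11 - 14 - 13 - 10 - 7 - 8 - 5 - 6 - 3 - 2 - 1 - 4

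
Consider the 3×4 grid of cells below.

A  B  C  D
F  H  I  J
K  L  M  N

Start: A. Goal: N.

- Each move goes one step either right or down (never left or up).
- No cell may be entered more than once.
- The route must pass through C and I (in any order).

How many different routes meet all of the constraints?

A right/down-only route from A to N makes exactly 2 down-moves and 3 right-moves in some order.
With no other constraints that would be C(5,2) = 10 routes.
A monotone route can only reach the required cells in the order C, I, so split there and multiply the segment counts: A→C: 1; C→I: 1; I→N: 2; product = 2.
That gives 2 routes.

2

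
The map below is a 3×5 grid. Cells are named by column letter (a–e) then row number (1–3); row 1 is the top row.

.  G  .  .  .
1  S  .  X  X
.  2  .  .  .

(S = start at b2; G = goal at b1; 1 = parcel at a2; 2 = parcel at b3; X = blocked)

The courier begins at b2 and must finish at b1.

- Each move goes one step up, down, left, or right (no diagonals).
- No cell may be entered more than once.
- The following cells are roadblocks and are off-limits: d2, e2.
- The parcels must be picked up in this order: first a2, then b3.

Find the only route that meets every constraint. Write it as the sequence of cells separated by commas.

b2, a2, a3, b3, c3, c2, c1, b1

The waypoints must appear in the order a2, b3, with no cell reused.
Route from b2: left 1 to a2, down 1 to a3, right 2 to c3, up 2 to c1, left 1 to b1 — 7 moves in all.
Check: order respected (1 at step 1, 2 at step 3).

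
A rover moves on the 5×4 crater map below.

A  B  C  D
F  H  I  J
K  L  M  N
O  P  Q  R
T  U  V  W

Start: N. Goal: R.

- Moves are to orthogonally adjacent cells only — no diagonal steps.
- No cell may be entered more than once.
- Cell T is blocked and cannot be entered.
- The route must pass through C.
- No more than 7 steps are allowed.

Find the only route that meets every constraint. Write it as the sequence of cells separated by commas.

N, J, D, C, I, M, Q, R

The 7-move cap with required stops at C leaves no slack for detours.
Route from N: up 2 to D, left 1 to C, down 3 to Q, right 1 to R — 7 moves in all.
Check: all required cells visited; 7 ≤ 7 moves.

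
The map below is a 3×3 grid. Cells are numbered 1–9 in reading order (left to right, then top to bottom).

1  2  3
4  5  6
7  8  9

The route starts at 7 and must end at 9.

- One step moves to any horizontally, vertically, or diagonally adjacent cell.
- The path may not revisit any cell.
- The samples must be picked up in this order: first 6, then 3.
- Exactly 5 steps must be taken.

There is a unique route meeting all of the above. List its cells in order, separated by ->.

7 -> 8 -> 6 -> 3 -> 5 -> 9

The waypoints must appear in the order 6, 3, with no cell reused.
Route from 7: right to 8, up-right to 6, up to 3, down-left to 5, down-right to 9 — 5 moves in all.
Check: order respected (6 at step 2, 3 at step 3); 5 moves as required.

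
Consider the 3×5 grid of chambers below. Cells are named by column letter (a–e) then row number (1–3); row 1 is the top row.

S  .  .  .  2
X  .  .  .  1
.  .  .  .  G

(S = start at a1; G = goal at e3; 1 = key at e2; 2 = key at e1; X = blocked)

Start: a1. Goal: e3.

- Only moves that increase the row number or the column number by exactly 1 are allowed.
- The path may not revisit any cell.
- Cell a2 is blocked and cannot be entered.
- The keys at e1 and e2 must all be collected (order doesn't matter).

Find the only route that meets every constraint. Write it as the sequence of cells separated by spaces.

Moves only go right or down, so the column and row indices never decrease.
Route from a1: 4× right (reaching e1), 2× down (reaching e3) — 6 moves in all.
Check: all required cells visited.

a1 b1 c1 d1 e1 e2 e3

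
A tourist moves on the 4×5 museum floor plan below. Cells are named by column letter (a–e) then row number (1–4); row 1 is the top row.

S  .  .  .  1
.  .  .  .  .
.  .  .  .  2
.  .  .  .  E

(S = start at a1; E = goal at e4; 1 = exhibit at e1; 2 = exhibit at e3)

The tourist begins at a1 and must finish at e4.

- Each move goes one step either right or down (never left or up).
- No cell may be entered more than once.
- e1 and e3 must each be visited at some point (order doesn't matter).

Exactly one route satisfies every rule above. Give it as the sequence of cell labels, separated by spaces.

Moves only go right or down, so the column and row indices never decrease.
Route from a1: right 4 to e1, down 3 to e4 — 7 moves in all.
Check: all required cells visited.

a1 b1 c1 d1 e1 e2 e3 e4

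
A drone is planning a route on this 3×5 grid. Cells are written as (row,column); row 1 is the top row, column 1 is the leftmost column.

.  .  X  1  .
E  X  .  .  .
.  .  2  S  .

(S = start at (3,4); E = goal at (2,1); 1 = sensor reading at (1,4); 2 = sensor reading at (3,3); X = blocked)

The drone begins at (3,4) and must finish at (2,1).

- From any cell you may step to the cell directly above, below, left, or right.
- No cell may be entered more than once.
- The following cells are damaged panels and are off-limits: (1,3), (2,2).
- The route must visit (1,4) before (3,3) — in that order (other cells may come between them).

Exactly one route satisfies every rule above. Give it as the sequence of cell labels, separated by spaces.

The waypoints must appear in the order (1,4), (3,3), with no cell reused.
Route from (3,4): right to (3,5), 2× up (reaching (1,5)), left to (1,4), down to (2,4), left to (2,3), down to (3,3), 2× left (reaching (3,1)), up to (2,1) — 10 moves in all.
Check: order respected (1 at step 4, 2 at step 7).

(3,4) (3,5) (2,5) (1,5) (1,4) (2,4) (2,3) (3,3) (3,2) (3,1) (2,1)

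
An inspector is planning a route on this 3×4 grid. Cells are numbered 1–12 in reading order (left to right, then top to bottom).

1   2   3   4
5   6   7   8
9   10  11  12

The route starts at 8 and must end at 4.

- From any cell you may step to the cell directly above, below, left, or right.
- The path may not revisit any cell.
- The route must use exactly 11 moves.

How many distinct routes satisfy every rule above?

Need simple routes of exactly 11 moves from 8 to 4 (Manhattan distance 1, so 5 moves are spent on a detour and 5 undoing it).
Enumerating: 8 12 11 7 6 10 9 5 1 2 3 4 | 8 12 11 10 9 5 1 2 6 7 3 4.
That gives 2 routes.

2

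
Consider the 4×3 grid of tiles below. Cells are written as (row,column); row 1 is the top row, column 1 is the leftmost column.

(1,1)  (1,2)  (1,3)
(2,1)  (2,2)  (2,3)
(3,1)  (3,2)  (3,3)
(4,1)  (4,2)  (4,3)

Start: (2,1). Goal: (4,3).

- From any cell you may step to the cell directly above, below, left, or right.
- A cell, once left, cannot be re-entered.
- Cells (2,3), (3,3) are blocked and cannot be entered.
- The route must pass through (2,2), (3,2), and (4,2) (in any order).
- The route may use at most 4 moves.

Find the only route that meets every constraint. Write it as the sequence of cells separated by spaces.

(2,1) (2,2) (3,2) (4,2) (4,3)

The 4-move cap with required stops at (2,2), (3,2), (4,2) leaves no slack for detours.
Route from (2,1): right 1 to (2,2), down 2 to (4,2), right 1 to (4,3) — 4 moves in all.
Check: all required cells visited; 4 ≤ 4 moves.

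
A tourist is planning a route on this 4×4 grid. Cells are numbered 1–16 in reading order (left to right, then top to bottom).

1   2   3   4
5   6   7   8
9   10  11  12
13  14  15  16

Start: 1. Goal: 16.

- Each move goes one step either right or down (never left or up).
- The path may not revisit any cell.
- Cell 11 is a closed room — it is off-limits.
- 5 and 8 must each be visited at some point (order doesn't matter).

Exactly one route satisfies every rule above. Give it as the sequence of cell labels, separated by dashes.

1 - 5 - 6 - 7 - 8 - 12 - 16

Moves only go right or down, so the column and row indices never decrease.
Route from 1: down to 5, 3× right (reaching 8), 2× down (reaching 16) — 6 moves in all.
Check: all required cells visited.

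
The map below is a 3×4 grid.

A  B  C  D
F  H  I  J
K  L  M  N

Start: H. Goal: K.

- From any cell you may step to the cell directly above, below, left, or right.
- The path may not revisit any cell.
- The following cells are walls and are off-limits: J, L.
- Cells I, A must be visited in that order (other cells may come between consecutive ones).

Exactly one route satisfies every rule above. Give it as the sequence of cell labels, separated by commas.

H, I, C, B, A, F, K

The waypoints must appear in the order I, A, with no cell reused.
Route from H: right to I, up to C, 2× left (reaching A), 2× down (reaching K) — 6 moves in all.
Check: order respected (I at step 1, A at step 4).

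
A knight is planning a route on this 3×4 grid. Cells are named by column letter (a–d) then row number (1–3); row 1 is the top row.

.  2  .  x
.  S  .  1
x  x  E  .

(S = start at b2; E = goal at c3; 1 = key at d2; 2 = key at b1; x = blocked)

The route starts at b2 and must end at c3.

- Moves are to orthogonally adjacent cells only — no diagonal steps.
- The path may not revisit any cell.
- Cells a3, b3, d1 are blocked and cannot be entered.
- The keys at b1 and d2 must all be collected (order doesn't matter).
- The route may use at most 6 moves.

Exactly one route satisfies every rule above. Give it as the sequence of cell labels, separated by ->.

b2 -> b1 -> c1 -> c2 -> d2 -> d3 -> c3

The 6-move cap with required stops at b1, d2 leaves no slack for detours.
Route from b2: up 1 to b1, right 1 to c1, down 1 to c2, right 1 to d2, down 1 to d3, left 1 to c3 — 6 moves in all.
Check: all required cells visited; 6 ≤ 6 moves.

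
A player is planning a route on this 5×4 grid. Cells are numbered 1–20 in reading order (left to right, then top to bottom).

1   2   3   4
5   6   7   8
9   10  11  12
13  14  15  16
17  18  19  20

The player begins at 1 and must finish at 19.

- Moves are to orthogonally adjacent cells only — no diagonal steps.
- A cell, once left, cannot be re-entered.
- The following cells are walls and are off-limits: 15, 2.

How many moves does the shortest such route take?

6

The Manhattan distance from 1 to 19 is |1−5| + |1−3| = 6, so at least 6 moves are needed.
A route of 6 moves achieves this: 1 → 5 → 9 → 13 → 17 → 18 → 19.
Since 6 matches the lower bound, it is optimal.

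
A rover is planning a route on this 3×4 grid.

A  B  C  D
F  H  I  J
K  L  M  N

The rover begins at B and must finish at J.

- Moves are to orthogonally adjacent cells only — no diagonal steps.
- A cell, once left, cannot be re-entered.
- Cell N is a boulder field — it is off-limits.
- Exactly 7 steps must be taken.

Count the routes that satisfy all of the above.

Need simple routes of exactly 7 moves from B to J (Manhattan distance 3, so 2 moves are spent on a detour and 2 undoing it).
Enumerating: B H L M I C D J | B H F K L M I J | B A F K L H I J | B A F K L M I J | B A F H L M I J | B A F H I C D J.
That gives 6 routes.

6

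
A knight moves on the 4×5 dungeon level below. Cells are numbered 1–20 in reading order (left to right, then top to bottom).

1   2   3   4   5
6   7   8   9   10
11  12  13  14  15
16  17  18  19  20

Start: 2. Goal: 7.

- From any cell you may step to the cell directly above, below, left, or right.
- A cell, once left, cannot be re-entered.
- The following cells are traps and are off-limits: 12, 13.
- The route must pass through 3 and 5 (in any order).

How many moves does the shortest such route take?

Any route passes through 3 and 5 in some order between 2 and 7. Summing Manhattan distances along each leg and taking the cheapest ordering (2 → 5 → 3 → 7) gives a lower bound of 3 + 2 + 2 = 7 moves.
A route of 7 moves achieves this: 2 → 3 → 4 → 5 → 10 → 9 → 8 → 7.
Since 7 matches the lower bound, it is optimal.

7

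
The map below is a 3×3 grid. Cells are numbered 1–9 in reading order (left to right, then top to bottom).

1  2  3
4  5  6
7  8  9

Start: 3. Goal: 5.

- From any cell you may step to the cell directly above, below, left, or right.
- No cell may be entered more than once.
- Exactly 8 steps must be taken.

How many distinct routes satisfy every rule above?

Need simple routes of exactly 8 moves from 3 to 5 (Manhattan distance 2, so 3 moves are spent on a detour and 3 undoing it).
Enumerating: 3 6 9 8 7 4 1 2 5 | 3 2 1 4 7 8 9 6 5.
That gives 2 routes.

2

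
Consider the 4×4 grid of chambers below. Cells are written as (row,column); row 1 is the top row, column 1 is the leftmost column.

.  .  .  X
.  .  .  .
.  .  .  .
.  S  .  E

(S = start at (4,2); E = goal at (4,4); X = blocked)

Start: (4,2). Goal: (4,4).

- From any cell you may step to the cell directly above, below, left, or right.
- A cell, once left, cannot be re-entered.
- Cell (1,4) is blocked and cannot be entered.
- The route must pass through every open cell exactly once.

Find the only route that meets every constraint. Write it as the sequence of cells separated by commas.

Need to visit all 15 open cells exactly once, starting at (4,2) and ending at (4,4).
Cell (1,1) has only two open neighbours ((2,1) and (1,2)), so the path must pass straight through it: one of those is the cell it's entered from and the other is where it exits.
Route from (4,2): left to (4,1), up to (3,1), right to (3,2), up to (2,2), left to (2,1), up to (1,1), 2× right (reaching (1,3)), down to (2,3), right to (2,4), down to (3,4), left to (3,3), down to (4,3), right to (4,4) — 14 moves in all.
Check: all 15 open cells covered.

(4,2), (4,1), (3,1), (3,2), (2,2), (2,1), (1,1), (1,2), (1,3), (2,3), (2,4), (3,4), (3,3), (4,3), (4,4)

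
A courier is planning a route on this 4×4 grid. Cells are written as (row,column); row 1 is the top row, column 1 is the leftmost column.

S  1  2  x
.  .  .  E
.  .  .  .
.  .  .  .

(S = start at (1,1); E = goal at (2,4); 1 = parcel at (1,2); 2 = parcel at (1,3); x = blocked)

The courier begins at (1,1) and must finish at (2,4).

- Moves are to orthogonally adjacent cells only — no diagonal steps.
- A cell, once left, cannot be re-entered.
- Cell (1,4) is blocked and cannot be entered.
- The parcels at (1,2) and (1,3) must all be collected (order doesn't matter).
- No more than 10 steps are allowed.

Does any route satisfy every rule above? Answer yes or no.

One route that works: (1,1) → (1,2) → (1,3) → (2,3) → (2,4).

yes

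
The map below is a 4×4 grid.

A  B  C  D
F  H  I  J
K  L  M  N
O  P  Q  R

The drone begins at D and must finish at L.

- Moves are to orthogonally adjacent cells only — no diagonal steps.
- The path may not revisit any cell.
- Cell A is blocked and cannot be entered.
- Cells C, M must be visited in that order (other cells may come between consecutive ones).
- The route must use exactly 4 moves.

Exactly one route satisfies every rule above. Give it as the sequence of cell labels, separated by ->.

The waypoints must appear in the order C, M, with no cell reused.
Route from D: left 1 to C, down 2 to M, left 1 to L — 4 moves in all.
Check: order respected (C at step 1, M at step 3); 4 moves as required.

D -> C -> I -> M -> L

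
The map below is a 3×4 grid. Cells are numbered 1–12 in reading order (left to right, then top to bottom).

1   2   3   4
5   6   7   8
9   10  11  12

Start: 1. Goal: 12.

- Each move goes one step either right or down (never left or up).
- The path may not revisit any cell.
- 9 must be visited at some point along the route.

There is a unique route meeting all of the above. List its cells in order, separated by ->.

Moves only go right or down, so the column and row indices never decrease.
Route from 1: 2× down (reaching 9), 3× right (reaching 12) — 5 moves in all.
Check: all required cells visited.

1 -> 5 -> 9 -> 10 -> 11 -> 12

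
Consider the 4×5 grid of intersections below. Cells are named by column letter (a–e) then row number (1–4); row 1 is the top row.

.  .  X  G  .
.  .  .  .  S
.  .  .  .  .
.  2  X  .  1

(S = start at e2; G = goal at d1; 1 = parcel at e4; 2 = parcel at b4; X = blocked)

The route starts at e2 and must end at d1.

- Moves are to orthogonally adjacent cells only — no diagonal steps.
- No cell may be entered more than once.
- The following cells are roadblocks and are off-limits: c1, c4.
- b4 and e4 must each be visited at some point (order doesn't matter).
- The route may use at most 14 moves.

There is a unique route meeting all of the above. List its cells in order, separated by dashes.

Any route must reach b4 and e4 and still end at d1 within 14 moves, so the order of the required stops is forced.
Route from e2: down 2 to e4, left 1 to d4, up 1 to d3, left 2 to b3, down 1 to b4, left 1 to a4, up 2 to a2, right 3 to d2, up 1 to d1 — 14 moves in all.
Check: all required cells visited; 14 ≤ 14 moves.

e2 - e3 - e4 - d4 - d3 - c3 - b3 - b4 - a4 - a3 - a2 - b2 - c2 - d2 - d1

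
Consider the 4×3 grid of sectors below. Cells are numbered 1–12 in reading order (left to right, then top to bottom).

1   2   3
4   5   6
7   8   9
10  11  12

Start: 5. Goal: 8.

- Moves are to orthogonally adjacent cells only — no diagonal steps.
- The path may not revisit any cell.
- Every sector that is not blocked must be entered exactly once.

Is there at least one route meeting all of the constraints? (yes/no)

One route that works: 5 → 4 → 1 → 2 → 3 → 6 → 9 → 12 → 11 → 10 → 7 → 8.

yes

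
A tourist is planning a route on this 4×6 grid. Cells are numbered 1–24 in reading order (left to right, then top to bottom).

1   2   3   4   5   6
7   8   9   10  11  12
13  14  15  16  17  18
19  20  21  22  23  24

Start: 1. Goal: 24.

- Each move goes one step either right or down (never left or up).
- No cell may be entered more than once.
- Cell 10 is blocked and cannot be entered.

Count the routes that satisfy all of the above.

A right/down-only route from 1 to 24 makes exactly 3 down-moves and 5 right-moves in some order.
With no other constraints that would be C(8,3) = 56 routes.
Subtract routes through each blocked cell (inclusion–exclusion for overlaps): − through 10: 24 → 32.
That gives 32 routes.

32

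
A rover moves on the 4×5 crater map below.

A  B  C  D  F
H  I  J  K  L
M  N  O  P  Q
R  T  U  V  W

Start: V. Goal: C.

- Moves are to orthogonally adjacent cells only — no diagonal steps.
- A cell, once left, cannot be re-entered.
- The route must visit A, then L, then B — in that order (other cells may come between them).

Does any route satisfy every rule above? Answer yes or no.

Ignoring the required order, 111 revisit-free routes from V to C pass through all of A, L, and B; the waypoint orders that occur are L → A → B (82); A → B → L (29) — never A → L → B.

no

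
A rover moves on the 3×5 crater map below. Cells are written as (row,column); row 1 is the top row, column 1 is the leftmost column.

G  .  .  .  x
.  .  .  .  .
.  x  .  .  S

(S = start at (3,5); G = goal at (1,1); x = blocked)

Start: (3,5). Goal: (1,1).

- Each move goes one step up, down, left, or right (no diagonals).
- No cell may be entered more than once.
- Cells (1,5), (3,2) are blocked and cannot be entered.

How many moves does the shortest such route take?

6

The Manhattan distance from (3,5) to (1,1) is |3−1| + |5−1| = 6, so at least 6 moves are needed.
A route of 6 moves achieves this: (3,5) → (2,5) → (2,4) → (1,4) → (1,3) → (1,2) → (1,1).
Since 6 matches the lower bound, it is optimal.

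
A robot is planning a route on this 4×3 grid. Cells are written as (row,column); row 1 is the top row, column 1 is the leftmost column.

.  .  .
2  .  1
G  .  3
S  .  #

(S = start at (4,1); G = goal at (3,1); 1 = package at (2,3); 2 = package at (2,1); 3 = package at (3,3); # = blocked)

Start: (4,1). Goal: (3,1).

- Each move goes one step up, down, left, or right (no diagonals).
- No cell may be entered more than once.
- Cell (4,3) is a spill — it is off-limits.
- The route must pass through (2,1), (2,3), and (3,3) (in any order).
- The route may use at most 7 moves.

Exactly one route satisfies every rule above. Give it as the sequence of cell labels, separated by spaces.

(4,1) (4,2) (3,2) (3,3) (2,3) (2,2) (2,1) (3,1)

Any route must reach (2,1), (2,3), and (3,3) and still end at (3,1) within 7 moves, so the order of the required stops is forced.
Route from (4,1): right 1 to (4,2), up 1 to (3,2), right 1 to (3,3), up 1 to (2,3), left 2 to (2,1), down 1 to (3,1) — 7 moves in all.
Check: all required cells visited; 7 ≤ 7 moves.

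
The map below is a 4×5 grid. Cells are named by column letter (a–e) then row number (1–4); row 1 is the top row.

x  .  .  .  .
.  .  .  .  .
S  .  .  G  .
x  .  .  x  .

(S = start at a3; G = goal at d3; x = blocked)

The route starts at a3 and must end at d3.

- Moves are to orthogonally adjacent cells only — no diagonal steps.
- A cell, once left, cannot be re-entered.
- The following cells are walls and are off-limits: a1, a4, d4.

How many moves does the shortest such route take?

3

The Manhattan distance from a3 to d3 is |3−3| + |1−4| = 3, so at least 3 moves are needed.
A route of 3 moves achieves this: a3 → b3 → c3 → d3.
Since 3 matches the lower bound, it is optimal.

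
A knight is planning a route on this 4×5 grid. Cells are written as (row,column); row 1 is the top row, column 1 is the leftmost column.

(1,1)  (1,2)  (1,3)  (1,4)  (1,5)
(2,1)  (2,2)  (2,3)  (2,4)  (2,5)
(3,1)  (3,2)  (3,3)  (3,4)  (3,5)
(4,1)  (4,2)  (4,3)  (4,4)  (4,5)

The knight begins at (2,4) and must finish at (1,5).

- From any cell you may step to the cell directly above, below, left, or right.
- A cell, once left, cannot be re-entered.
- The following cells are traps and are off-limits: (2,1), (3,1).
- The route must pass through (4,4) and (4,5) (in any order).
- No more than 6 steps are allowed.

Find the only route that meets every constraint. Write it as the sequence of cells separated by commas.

The 6-move cap with required stops at (4,4), (4,5) leaves no slack for detours.
Route from (2,4): down 2 to (4,4), right 1 to (4,5), up 3 to (1,5) — 6 moves in all.
Check: all required cells visited; 6 ≤ 6 moves.

(2,4), (3,4), (4,4), (4,5), (3,5), (2,5), (1,5)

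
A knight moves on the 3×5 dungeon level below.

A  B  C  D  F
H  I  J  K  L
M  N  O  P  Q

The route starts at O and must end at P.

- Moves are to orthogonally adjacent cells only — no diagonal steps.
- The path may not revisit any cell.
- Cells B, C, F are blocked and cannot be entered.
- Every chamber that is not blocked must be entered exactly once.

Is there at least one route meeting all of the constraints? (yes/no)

Cell A has only one open neighbour but is neither the start nor the goal, so a Hamiltonian route would have to both enter and leave it through the same neighbour — impossible without revisiting.

no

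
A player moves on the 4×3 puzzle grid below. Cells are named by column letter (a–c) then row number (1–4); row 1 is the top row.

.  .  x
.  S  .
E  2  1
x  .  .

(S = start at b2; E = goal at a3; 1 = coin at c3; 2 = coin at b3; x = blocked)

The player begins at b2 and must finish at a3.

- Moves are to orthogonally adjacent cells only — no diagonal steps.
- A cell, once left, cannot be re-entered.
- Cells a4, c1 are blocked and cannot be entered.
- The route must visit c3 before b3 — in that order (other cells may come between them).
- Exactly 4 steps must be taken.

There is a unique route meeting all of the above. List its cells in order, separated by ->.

The waypoints must appear in the order c3, b3, with no cell reused.
Route from b2: right to c2, down to c3, 2× left (reaching a3) — 4 moves in all.
Check: order respected (1 at step 2, 2 at step 3); 4 moves as required.

b2 -> c2 -> c3 -> b3 -> a3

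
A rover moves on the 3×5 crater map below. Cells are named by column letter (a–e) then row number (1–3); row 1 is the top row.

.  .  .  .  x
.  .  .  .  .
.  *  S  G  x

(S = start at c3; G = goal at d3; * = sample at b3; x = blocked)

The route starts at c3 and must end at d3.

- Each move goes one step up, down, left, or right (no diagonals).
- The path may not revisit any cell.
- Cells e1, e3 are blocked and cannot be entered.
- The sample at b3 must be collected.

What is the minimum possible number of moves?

5

Any route passes through b3 somewhere between c3 and d3. Summing Manhattan distances along the two legs (c3 → b3 → d3) gives a lower bound of 1 + 2 = 3 moves.
The shortest route satisfying every rule uses 5 moves: c3 → b3 → b2 → c2 → d2 → d3.
The no-revisit rule (legs can't share cells) pushes the minimum above the 3-move bound; an exhaustive check rules out every length from 3 to 4, leaving 5 as the minimum.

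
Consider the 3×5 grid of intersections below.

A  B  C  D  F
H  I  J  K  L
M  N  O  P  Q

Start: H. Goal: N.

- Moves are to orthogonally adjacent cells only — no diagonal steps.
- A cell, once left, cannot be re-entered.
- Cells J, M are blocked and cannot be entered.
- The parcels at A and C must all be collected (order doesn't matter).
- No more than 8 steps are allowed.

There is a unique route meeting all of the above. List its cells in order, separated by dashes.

H - A - B - C - D - K - P - O - N

The 8-move cap with required stops at A, C leaves no slack for detours.
Route from H: up to A, 3× right (reaching D), 2× down (reaching P), 2× left (reaching N) — 8 moves in all.
Check: all required cells visited; 8 ≤ 8 moves.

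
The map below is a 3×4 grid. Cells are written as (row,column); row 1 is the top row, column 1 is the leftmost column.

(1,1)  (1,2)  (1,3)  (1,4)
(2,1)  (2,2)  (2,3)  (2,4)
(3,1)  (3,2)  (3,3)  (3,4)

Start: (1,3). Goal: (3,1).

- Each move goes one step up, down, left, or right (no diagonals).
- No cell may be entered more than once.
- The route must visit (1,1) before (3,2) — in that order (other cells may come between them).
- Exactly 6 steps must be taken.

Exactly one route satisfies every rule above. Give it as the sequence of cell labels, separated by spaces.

The waypoints must appear in the order (1,1), (3,2), with no cell reused.
Route from (1,3): 2× left (reaching (1,1)), down to (2,1), right to (2,2), down to (3,2), left to (3,1) — 6 moves in all.
Check: order respected ((1,1) at step 2, (3,2) at step 5); 6 moves as required.

(1,3) (1,2) (1,1) (2,1) (2,2) (3,2) (3,1)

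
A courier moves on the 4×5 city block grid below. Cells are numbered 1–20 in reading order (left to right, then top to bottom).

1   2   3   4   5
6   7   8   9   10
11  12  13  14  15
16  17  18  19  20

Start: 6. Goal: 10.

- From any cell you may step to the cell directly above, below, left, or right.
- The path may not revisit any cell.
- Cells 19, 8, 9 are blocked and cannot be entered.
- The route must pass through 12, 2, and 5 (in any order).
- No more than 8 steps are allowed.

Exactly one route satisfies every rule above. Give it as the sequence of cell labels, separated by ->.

6 -> 11 -> 12 -> 7 -> 2 -> 3 -> 4 -> 5 -> 10

The budget equals the shortest possible length, so every move has to be on a shortest route through the required cells.
Route from 6: down 1 to 11, right 1 to 12, up 2 to 2, right 3 to 5, down 1 to 10 — 8 moves in all.
Check: all required cells visited; 8 ≤ 8 moves.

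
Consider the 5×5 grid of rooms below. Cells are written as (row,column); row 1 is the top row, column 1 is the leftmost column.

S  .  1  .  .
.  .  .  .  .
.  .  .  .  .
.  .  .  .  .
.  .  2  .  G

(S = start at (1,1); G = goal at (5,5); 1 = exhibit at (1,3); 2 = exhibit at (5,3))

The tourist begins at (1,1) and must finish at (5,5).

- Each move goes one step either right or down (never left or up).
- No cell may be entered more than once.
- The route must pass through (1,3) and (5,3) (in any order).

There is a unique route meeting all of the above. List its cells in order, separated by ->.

(1,1) -> (1,2) -> (1,3) -> (2,3) -> (3,3) -> (4,3) -> (5,3) -> (5,4) -> (5,5)

Moves only go right or down, so the column and row indices never decrease.
Route from (1,1): right 2 to (1,3), down 4 to (5,3), right 2 to (5,5) — 8 moves in all.
Check: all required cells visited.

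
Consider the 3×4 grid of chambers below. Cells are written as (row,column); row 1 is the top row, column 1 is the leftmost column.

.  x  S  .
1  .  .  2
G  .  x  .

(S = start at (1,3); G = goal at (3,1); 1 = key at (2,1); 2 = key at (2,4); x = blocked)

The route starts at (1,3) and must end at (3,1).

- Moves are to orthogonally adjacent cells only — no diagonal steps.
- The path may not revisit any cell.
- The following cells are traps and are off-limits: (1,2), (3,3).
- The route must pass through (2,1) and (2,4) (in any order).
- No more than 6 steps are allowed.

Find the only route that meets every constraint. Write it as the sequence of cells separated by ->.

The 6-move cap with required stops at (2,1), (2,4) leaves no slack for detours.
Route from (1,3): right 1 to (1,4), down 1 to (2,4), left 3 to (2,1), down 1 to (3,1) — 6 moves in all.
Check: all required cells visited; 6 ≤ 6 moves.

(1,3) -> (1,4) -> (2,4) -> (2,3) -> (2,2) -> (2,1) -> (3,1)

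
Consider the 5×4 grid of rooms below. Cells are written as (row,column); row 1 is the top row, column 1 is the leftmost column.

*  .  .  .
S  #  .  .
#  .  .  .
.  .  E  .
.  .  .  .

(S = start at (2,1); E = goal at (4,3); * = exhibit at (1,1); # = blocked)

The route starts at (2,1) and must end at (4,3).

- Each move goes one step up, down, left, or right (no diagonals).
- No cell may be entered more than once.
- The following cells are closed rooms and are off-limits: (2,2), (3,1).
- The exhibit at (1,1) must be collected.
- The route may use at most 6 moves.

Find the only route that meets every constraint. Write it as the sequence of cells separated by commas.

(2,1), (1,1), (1,2), (1,3), (2,3), (3,3), (4,3)

The budget equals the shortest possible length, so every move has to be on a shortest route through the required cells.
Route from (2,1): up 1 to (1,1), right 2 to (1,3), down 3 to (4,3) — 6 moves in all.
Check: all required cells visited; 6 ≤ 6 moves.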